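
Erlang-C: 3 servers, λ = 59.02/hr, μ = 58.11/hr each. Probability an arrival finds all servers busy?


a = λ/μ = 1.0157; ρ = a/3 = 0.3386
P₀ = 0.357726 (from M/M/c formula)
C(c,a) = [a^c/(c!(1−ρ))]·P₀ = [1.04772/(6·0.6614)]·0.357726
= 0.26400·0.357726 = 0.094438

Final: 0.094438


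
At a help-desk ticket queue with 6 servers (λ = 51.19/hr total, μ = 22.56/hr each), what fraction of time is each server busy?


ρ = λ/(cμ) = 51.19/(6·22.56) = 51.19/135.36 = 0.3782

Final: 0.3782


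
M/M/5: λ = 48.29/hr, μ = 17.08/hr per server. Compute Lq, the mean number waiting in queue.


a = λ/μ = 2.8273; ρ = a/5 = 0.5655
P₀ = 0.056441
Lq = P₀·a^c·ρ / (c!·(1−ρ)²) = 0.056441·180.65363·0.5655/(120·0.18883)
= 0.25445

Final: 0.25445


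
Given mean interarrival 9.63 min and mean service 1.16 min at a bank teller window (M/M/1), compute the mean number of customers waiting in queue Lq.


λ = 60/9.63 = 6.2305 /hr
μ = 60/1.16 = 51.7241 /hr
ρ = λ/μ = 6.2305/51.7241 = 0.1205
Lq = ρ²/(1−ρ) = 0.01451/0.8795 = 0.01650

Final: 0.01650


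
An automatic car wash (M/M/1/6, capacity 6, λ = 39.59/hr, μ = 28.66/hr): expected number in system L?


ρ = 39.59/28.66 = 1.3814
L = ρ[1 − (K+1)ρ^K + Kρ^(K+1)] / [(1−ρ)(1−ρ^(K+1))]
Numerator: 1.3814·(1 − 7·6.947937 + 6·9.597657) = 13.745132
Denominator: (-0.3814)·(-8.597657) = 3.278869
L = 13.745132/3.278869 = 4.1920

Final: 4.1920


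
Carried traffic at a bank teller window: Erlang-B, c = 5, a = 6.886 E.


B(5,6.886) = 0.417923 (Erlang-B)
Carried load = a(1 − B) = 6.886·(1 − 0.417923) = 6.886·0.582077 = 4.0082 E

Final: 4.0082 Erlangs


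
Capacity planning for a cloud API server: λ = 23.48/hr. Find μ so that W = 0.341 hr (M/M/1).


W = 1/(μ−λ) ⇒ μ − λ = 1/W = 1/0.341 = 2.9326
μ = λ + 1/W = 23.48 + 2.9326 = 26.4126 per hr

Final: 26.4126 /hr


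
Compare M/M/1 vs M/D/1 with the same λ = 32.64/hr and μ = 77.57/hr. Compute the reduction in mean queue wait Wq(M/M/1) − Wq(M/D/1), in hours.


ρ = 32.64/77.57 = 0.4208
Wq(M/M/1) = ρ/(μ−λ) = 0.4208/44.93 = 0.009365 hr
Wq(M/D/1) = ρ/(2(μ−λ)) = 0.004683 hr
Savings = 0.009365 − 0.004683 = 0.004683 hr

Final: 0.004683 hr


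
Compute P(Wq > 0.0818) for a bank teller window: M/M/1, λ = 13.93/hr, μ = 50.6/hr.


ρ = 13.93/50.6 = 0.2753
P(Wq > t) = ρ·e^{−(μ−λ)t} = 0.2753·e^{−2.9996}
= 0.2753·0.049807 = 0.013712

Final: 0.013712


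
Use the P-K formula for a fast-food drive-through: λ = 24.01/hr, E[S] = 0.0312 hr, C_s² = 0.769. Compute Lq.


ρ = λ·E[S] = 24.01·0.0312 = 0.7491
Lq = ρ²(1+C_s²)/(2(1−ρ)) = 0.5612·(1+0.769)/(2·0.2509)
= 0.5612·1.7690/0.5018 = 1.97839

Final: 1.97839


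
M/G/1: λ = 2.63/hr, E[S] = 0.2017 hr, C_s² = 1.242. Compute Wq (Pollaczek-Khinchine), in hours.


ρ = λ·E[S] = 2.63·0.2017 = 0.5305
E[S²] = E[S]²(1+C_s²) = 0.2017²·(1+1.242) = 0.091211
Wq = λ·E[S²]/(2(1−ρ)) = 2.63·0.091211/(2·0.4695) = 0.25545 hr

Final: 0.25545 hr


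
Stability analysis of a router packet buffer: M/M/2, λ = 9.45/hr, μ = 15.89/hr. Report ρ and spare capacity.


Total capacity cμ = 2·15.89 = 31.78/hr
ρ = λ/(cμ) = 9.45/31.78 = 0.2974
Stable ⇔ ρ < 1: YES
Spare capacity = cμ − λ = 31.78 − 9.45 = 22.33/hr

Final: ρ = 0.2974; stable; margin = 22.33/hr


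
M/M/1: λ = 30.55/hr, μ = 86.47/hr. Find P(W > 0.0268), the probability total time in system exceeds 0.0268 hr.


W ~ Exponential(μ−λ) for M/M/1.
μ − λ = 86.47 − 30.55 = 55.9200
P(W > t) = e^{−(μ−λ)t} = e^{−1.4987} = 0.223430

Final: 0.223430


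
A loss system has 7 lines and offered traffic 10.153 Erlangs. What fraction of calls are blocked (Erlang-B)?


B(c,a) = (a^c/c!) / Σ_{k=0}^{c} a^k/k!
a^7/7! = 2206.633295
Σ terms (k=0..7): 1.00000 + 10.15300 + 51.54170 + 174.43431 + 442.75788 + 899.06416 + 1521.36640 + 2206.63330 = 5306.950752
B = 2206.633295/5306.950752 = 0.415801

Final: 0.415801


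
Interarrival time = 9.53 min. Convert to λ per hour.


λ = 1/(interarrival time) in consistent units.
1 hour = 60 min, so λ = 60/9.53 = 6.2959 per hour

Final: 6.2959 /hr


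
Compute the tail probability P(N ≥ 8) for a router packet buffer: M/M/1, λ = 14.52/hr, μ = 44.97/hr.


ρ = 14.52/44.97 = 0.3229
P(N ≥ n) = ρ^n = 0.3229^8 = 0.0001181

Final: 0.0001181


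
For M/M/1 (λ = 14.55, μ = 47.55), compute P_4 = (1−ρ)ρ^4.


ρ = 14.55/47.55 = 0.3060
P_n = (1−ρ)·ρ^n = (1 − 0.3060)·0.3060^4 = 0.6940·0.008767 = 0.006084

Final: 0.006084


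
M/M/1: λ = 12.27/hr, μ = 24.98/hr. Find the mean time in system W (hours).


W = 1/(μ−λ) = 1/(24.98 − 12.27) = 1/12.71 = 0.07868 hr

Final: 0.07868 hr


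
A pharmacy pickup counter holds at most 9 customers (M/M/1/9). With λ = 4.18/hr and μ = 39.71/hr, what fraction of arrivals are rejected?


ρ = λ/μ = 4.18/39.71 = 0.1053
P_K = (1−ρ)ρ^K/(1−ρ^(K+1)) = (0.8947·0.000000001587)/(1 − 1.670e-10)
= 0.000000001420/1.000000 = 0.000000001420

Final: 0.000000001420


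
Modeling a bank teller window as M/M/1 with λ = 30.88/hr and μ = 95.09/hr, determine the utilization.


ρ = λ/μ = 30.88/95.09 = 0.3247

Final: 0.3247


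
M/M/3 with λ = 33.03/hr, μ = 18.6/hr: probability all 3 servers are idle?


a = λ/μ = 33.03/18.6 = 1.7758; ρ = a/c = 0.5919
Σ_{k=0}^{2} a^k/k! (terms k=0..2) = 1.00000 + 1.77581 + 1.57674 = 4.35255
Tail: a^3/(3!(1−ρ)) = 5.59999/(6·0.4081) = 2.28721
P₀ = 1/(4.35255 + 2.28721) = 1/6.63976 = 0.150608

Final: 0.150608


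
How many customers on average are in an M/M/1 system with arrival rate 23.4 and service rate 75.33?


ρ = λ/μ = 23.4/75.33 = 0.3106
L = ρ/(1−ρ) = 0.3106/(1 − 0.3106) = 0.3106/0.6894 = 0.4506

Final: 0.4506


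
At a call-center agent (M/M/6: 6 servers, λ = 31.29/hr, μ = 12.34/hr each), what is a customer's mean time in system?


a = 2.5357; ρ = 0.4226; P₀ = 0.078722
Lq = P₀·a^c·ρ/(c!(1−ρ)²) = 0.03684
Wq = Lq/λ = 0.03684/31.29 = 0.001177 hr
W = Wq + 1/μ = 0.001177 + 0.08104 = 0.08221 hr

Final: 0.08221 hr


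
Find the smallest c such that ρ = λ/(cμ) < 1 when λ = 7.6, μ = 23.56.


Stability requires cμ > λ ⇔ c > λ/μ.
λ/μ = 7.6/23.56 = 0.3226
Minimum integer c = ⌊0.3226⌋ + 1 = 1
Check: 1·23.56 = 23.56 > 7.6, while 0·23.56 = 0.00 ≤ 7.6

Final: 1 servers


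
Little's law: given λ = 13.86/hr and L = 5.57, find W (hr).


W = L/λ = 5.57/13.86 = 0.4019 hr

Final: 0.4019 hr


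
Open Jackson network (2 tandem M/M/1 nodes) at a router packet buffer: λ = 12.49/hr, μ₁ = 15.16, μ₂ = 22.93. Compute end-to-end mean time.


Each node sees arrival rate λ = 12.49/hr (tandem ⇒ throughput preserved).
W₁ = 1/(μ₁−λ) = 1/(15.16−12.49) = 0.37453 hr
W₂ = 1/(μ₂−λ) = 1/(22.93−12.49) = 0.09579 hr
W_total = W₁ + W₂ = 0.37453 + 0.09579 = 0.47032 hr

Final: 0.47032 hr


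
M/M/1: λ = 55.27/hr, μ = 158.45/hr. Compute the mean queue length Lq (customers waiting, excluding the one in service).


ρ = 55.27/158.45 = 0.3488
Lq = ρ²/(1−ρ) = 0.1217/0.6512 = 0.1868

Final: 0.1868


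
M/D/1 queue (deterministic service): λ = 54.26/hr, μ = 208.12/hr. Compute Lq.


ρ = 54.26/208.12 = 0.2607
M/D/1: Lq = ρ²/(2(1−ρ)) = 0.06797/(2·0.7393) = 0.04597

Final: 0.04597


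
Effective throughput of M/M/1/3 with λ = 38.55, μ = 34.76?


ρ = 1.1090; P_K = (1−ρ)ρ^3/(1−ρ^4) = 0.290038
λ_eff = λ(1 − P_K) = 38.55·(1 − 0.290038) = 38.55·0.709962 = 27.3691 /hr

Final: 27.3691 /hr


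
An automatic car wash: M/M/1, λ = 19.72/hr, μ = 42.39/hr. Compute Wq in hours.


ρ = 19.72/42.39 = 0.4652
Wq = ρ/(μ−λ) = 0.4652/(42.39 − 19.72) = 0.4652/22.67 = 0.02052 hr

Final: 0.02052 hr


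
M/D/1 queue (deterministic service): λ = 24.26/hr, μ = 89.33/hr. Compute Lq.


ρ = 24.26/89.33 = 0.2716
M/D/1: Lq = ρ²/(2(1−ρ)) = 0.07375/(2·0.7284) = 0.05063

Final: 0.05063


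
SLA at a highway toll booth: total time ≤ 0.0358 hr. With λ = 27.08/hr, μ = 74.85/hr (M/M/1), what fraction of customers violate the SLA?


W ~ Exponential(μ−λ) for M/M/1.
μ − λ = 74.85 − 27.08 = 47.7700
P(W > t) = e^{−(μ−λ)t} = e^{−1.7102} = 0.180836

Final: 0.180836


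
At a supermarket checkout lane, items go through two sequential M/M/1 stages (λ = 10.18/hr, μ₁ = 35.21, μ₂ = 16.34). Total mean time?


Each node sees arrival rate λ = 10.18/hr (tandem ⇒ throughput preserved).
W₁ = 1/(μ₁−λ) = 1/(35.21−10.18) = 0.03995 hr
W₂ = 1/(μ₂−λ) = 1/(16.34−10.18) = 0.16234 hr
W_total = W₁ + W₂ = 0.03995 + 0.16234 = 0.20229 hr

Final: 0.20229 hr


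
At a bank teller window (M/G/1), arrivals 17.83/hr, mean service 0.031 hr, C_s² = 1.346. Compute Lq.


ρ = λ·E[S] = 17.83·0.031 = 0.5527
Lq = ρ²(1+C_s²)/(2(1−ρ)) = 0.3055·(1+1.346)/(2·0.4473)
= 0.3055·2.3460/0.8945 = 0.80122

Final: 0.80122


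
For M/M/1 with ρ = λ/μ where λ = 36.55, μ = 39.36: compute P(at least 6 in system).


ρ = 36.55/39.36 = 0.9286
P(N ≥ n) = ρ^n = 0.9286^6 = 0.641200

Final: 0.641200


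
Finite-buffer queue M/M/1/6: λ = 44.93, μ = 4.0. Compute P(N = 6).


ρ = λ/μ = 44.93/4.0 = 11.2325
P_K = (1−ρ)ρ^K/(1−ρ^(K+1)) = (-10.2325·2008438.619153)/(1 − 22559786.789631)
= -20551348.170478/-22559785.789631 = 0.910973

Final: 0.910973


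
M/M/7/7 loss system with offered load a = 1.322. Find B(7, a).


B(c,a) = (a^c/c!) / Σ_{k=0}^{c} a^k/k!
a^7/7! = 0.001400
Σ terms (k=0..7): 1.00000 + 1.32200 + 0.87384 + 0.38507 + 0.12727 + 0.03365 + 0.007414 + 0.001400 = 3.750645
B = 0.001400/3.750645 = 0.0003733

Final: 0.0003733


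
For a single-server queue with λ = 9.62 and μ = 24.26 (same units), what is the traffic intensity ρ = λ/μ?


ρ = λ/μ = 9.62/24.26 = 0.3965

Final: 0.3965


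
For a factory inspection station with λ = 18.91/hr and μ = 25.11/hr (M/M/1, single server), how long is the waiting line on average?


ρ = 18.91/25.11 = 0.7531
Lq = ρ²/(1−ρ) = 0.5671/0.2469 = 2.2969

Final: 2.2969


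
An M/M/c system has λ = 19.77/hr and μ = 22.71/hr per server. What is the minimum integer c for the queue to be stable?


Stability requires cμ > λ ⇔ c > λ/μ.
λ/μ = 19.77/22.71 = 0.8705
Minimum integer c = ⌊0.8705⌋ + 1 = 1
Check: 1·22.71 = 22.71 > 19.77, while 0·22.71 = 0.00 ≤ 19.77

Final: 1 servers


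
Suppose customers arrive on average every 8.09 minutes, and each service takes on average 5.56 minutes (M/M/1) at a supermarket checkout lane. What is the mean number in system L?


λ = 60/8.09 = 7.4166 /hr
μ = 60/5.56 = 10.7914 /hr
ρ = λ/μ = 7.4166/10.7914 = 0.6873
L = ρ/(1−ρ) = 0.6873/0.3127 = 2.1976

Final: 2.1976


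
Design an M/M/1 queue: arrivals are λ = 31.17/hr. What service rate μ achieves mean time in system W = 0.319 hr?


W = 1/(μ−λ) ⇒ μ − λ = 1/W = 1/0.319 = 3.1348
μ = λ + 1/W = 31.17 + 3.1348 = 34.3048 per hr

Final: 34.3048 /hr


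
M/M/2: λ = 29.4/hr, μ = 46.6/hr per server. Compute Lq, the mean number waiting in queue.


a = λ/μ = 0.6309; ρ = a/2 = 0.3155
P₀ = 0.520392
Lq = P₀·a^c·ρ / (c!·(1−ρ)²) = 0.520392·0.39804·0.3155/(2·0.46861)
= 0.06972

Final: 0.06972


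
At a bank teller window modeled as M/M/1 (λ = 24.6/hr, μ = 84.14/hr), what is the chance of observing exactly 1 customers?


ρ = 24.6/84.14 = 0.2924
P_n = (1−ρ)·ρ^n = (1 − 0.2924)·0.2924^1 = 0.7076·0.292370 = 0.206890

Final: 0.206890


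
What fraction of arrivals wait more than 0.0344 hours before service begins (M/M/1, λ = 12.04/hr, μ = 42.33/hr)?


ρ = 12.04/42.33 = 0.2844
P(Wq > t) = ρ·e^{−(μ−λ)t} = 0.2844·e^{−1.0420}
= 0.2844·0.352757 = 0.100335

Final: 0.100335


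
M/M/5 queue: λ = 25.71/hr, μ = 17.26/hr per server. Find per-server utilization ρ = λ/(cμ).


ρ = λ/(cμ) = 25.71/(5·17.26) = 25.71/86.30 = 0.2979

Final: 0.2979


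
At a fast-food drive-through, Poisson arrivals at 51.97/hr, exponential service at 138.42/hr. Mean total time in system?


W = 1/(μ−λ) = 1/(138.42 − 51.97) = 1/86.45 = 0.01157 hr

Final: 0.01157 hr


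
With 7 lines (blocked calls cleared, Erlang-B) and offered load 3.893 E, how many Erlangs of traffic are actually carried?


B(7,3.893) = 0.057393 (Erlang-B)
Carried load = a(1 − B) = 3.893·(1 − 0.057393) = 3.893·0.942607 = 3.6696 E

Final: 3.6696 Erlangs


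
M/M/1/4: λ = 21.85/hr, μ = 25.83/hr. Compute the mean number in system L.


ρ = 21.85/25.83 = 0.8459
L = ρ[1 − (K+1)ρ^K + Kρ^(K+1)] / [(1−ρ)(1−ρ^(K+1))]
Numerator: 0.8459·(1 − 5·0.512045 + 4·0.433147) = 0.145804
Denominator: (0.1541)·(0.566853) = 0.087343
L = 0.145804/0.087343 = 1.6693

Final: 1.6693


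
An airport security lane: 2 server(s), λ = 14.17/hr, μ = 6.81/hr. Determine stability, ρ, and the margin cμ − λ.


Total capacity cμ = 2·6.81 = 13.62/hr
ρ = λ/(cμ) = 14.17/13.62 = 1.0404
Stable ⇔ ρ < 1: NO
Spare capacity = cμ − λ = 13.62 − 14.17 = -0.55/hr

Final: ρ = 1.0404; unstable; margin = -0.55/hr


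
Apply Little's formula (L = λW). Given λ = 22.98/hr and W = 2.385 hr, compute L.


L = λW = 22.98·2.385 = 54.8073

Final: 54.8073


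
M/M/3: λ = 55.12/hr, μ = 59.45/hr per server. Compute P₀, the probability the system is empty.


a = λ/μ = 55.12/59.45 = 0.9272; ρ = a/c = 0.3091
Σ_{k=0}^{2} a^k/k! (terms k=0..2) = 1.00000 + 0.92717 + 0.42982 = 2.35698
Tail: a^3/(3!(1−ρ)) = 0.79703/(6·0.6909) = 0.19225
P₀ = 1/(2.35698 + 0.19225) = 1/2.54924 = 0.392274

Final: 0.392274


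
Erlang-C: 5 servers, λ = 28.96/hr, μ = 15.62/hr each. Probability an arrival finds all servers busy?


a = λ/μ = 1.8540; ρ = a/5 = 0.3708
P₀ = 0.155826 (from M/M/c formula)
C(c,a) = [a^c/(c!(1−ρ))]·P₀ = [21.90724/(120·0.6292)]·0.155826
= 0.29015·0.155826 = 0.045213

Final: 0.045213


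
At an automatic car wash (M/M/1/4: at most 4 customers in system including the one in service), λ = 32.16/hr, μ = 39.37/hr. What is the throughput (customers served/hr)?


ρ = 0.8169; P_K = (1−ρ)ρ^4/(1−ρ^5) = 0.128149
λ_eff = λ(1 − P_K) = 32.16·(1 − 0.128149) = 32.16·0.871851 = 28.0387 /hr

Final: 28.0387 /hr


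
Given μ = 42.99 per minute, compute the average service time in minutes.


Mean service time = 1/μ = 1/42.99 minute = 0.02326 minute
In minutes: 0.02326 × 1 = 0.02326 min

Final: 0.02326 min


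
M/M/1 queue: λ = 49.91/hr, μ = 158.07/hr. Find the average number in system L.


ρ = λ/μ = 49.91/158.07 = 0.3157
L = ρ/(1−ρ) = 0.3157/(1 − 0.3157) = 0.3157/0.6843 = 0.4614

Final: 0.4614


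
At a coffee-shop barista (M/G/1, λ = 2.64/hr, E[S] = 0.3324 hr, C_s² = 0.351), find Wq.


ρ = λ·E[S] = 2.64·0.3324 = 0.8775
E[S²] = E[S]²(1+C_s²) = 0.3324²·(1+0.351) = 0.149272
Wq = λ·E[S²]/(2(1−ρ)) = 2.64·0.149272/(2·0.1225) = 1.60895 hr

Final: 1.60895 hr


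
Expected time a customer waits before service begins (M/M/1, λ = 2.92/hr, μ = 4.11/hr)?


ρ = 2.92/4.11 = 0.7105
Wq = ρ/(μ−λ) = 0.7105/(4.11 − 2.92) = 0.7105/1.19 = 0.5970 hr

Final: 0.5970 hr


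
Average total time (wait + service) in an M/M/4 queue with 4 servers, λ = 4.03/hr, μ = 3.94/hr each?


a = 1.0228; ρ = 0.2557; P₀ = 0.358993
Lq = P₀·a^c·ρ/(c!(1−ρ)²) = 0.007557
Wq = Lq/λ = 0.007557/4.03 = 0.001875 hr
W = Wq + 1/μ = 0.001875 + 0.25381 = 0.25568 hr

Final: 0.25568 hr


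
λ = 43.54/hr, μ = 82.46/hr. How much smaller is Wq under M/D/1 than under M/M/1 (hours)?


ρ = 43.54/82.46 = 0.5280
Wq(M/M/1) = ρ/(μ−λ) = 0.5280/38.92 = 0.01357 hr
Wq(M/D/1) = ρ/(2(μ−λ)) = 0.006783 hr
Savings = 0.01357 − 0.006783 = 0.006783 hr

Final: 0.006783 hr


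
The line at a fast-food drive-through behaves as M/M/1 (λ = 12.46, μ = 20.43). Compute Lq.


ρ = 12.46/20.43 = 0.6099
Lq = ρ²/(1−ρ) = 0.3720/0.3901 = 0.9535

Final: 0.9535


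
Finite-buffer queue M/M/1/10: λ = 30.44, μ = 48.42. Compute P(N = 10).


ρ = λ/μ = 30.44/48.42 = 0.6287
P_K = (1−ρ)ρ^K/(1−ρ^(K+1)) = (0.3713·0.009643)/(1 − 0.006062)
= 0.003581/0.993938 = 0.003603

Final: 0.003603


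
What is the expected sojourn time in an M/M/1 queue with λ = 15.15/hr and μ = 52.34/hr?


W = 1/(μ−λ) = 1/(52.34 − 15.15) = 1/37.19 = 0.02689 hr

Final: 0.02689 hr


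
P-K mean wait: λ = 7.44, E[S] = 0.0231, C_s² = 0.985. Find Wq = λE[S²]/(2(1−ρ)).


ρ = λ·E[S] = 7.44·0.0231 = 0.1719
E[S²] = E[S]²(1+C_s²) = 0.0231²·(1+0.985) = 0.001059
Wq = λ·E[S²]/(2(1−ρ)) = 7.44·0.001059/(2·0.8281) = 0.004758 hr

Final: 0.004758 hr


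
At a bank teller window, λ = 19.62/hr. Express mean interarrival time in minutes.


Mean interarrival time = 1/λ = 1/19.62 hour = 0.05097 hour
In minutes: 0.05097 × 60 = 3.0581 min

Final: 3.0581 min


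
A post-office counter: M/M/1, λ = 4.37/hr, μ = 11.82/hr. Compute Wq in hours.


ρ = 4.37/11.82 = 0.3697
Wq = ρ/(μ−λ) = 0.3697/(11.82 − 4.37) = 0.3697/7.45 = 0.04963 hr

Final: 0.04963 hr


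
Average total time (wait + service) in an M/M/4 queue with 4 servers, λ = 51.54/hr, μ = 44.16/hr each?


a = 1.1671; ρ = 0.2918; P₀ = 0.310334
Lq = P₀·a^c·ρ/(c!(1−ρ)²) = 0.01396
Wq = Lq/λ = 0.01396/51.54 = 0.0002708 hr
W = Wq + 1/μ = 0.0002708 + 0.02264 = 0.02292 hr

Final: 0.02292 hr


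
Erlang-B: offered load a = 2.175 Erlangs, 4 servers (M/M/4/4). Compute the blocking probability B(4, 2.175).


B(c,a) = (a^c/c!) / Σ_{k=0}^{c} a^k/k!
a^4/4! = 0.932451
Σ terms (k=0..4): 1.00000 + 2.17500 + 2.36531 + 1.71485 + 0.93245 = 8.187615
B = 0.932451/8.187615 = 0.113885

Final: 0.113885


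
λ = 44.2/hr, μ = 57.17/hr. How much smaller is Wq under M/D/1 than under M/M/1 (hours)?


ρ = 44.2/57.17 = 0.7731
Wq(M/M/1) = ρ/(μ−λ) = 0.7731/12.97 = 0.05961 hr
Wq(M/D/1) = ρ/(2(μ−λ)) = 0.02980 hr
Savings = 0.05961 − 0.02980 = 0.02980 hr

Final: 0.02980 hr


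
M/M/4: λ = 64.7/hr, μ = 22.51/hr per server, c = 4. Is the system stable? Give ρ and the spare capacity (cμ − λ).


Total capacity cμ = 4·22.51 = 90.04/hr
ρ = λ/(cμ) = 64.7/90.04 = 0.7186
Stable ⇔ ρ < 1: YES
Spare capacity = cμ − λ = 90.04 − 64.7 = 25.34/hr

Final: ρ = 0.7186; stable; margin = 25.34/hr


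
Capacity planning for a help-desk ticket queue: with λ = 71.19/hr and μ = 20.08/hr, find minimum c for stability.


Stability requires cμ > λ ⇔ c > λ/μ.
λ/μ = 71.19/20.08 = 3.5453
Minimum integer c = ⌊3.5453⌋ + 1 = 4
Check: 4·20.08 = 80.32 > 71.19, while 3·20.08 = 60.24 ≤ 71.19

Final: 4 servers


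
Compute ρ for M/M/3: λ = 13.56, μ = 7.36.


ρ = λ/(cμ) = 13.56/(3·7.36) = 13.56/22.08 = 0.6141

Final: 0.6141


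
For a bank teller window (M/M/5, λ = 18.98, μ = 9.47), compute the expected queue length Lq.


a = λ/μ = 2.0042; ρ = a/5 = 0.4008
P₀ = 0.133751
Lq = P₀·a^c·ρ / (c!·(1−ρ)²) = 0.133751·32.33934·0.4008/(120·0.35899)
= 0.04025

Final: 0.04025


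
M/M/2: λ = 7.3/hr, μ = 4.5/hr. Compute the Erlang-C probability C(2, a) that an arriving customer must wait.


a = λ/μ = 1.6222; ρ = a/2 = 0.8111
P₀ = 0.104294 (from M/M/c formula)
C(c,a) = [a^c/(c!(1−ρ))]·P₀ = [2.63160/(2·0.1889)]·0.104294
= 6.96601·0.104294 = 0.726517

Final: 0.726517


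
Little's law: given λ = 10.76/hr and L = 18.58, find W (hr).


W = L/λ = 18.58/10.76 = 1.7268 hr

Final: 1.7268 hr


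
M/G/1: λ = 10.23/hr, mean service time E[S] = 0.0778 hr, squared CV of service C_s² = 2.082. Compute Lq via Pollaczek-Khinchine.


ρ = λ·E[S] = 10.23·0.0778 = 0.7959
Lq = ρ²(1+C_s²)/(2(1−ρ)) = 0.6334·(1+2.082)/(2·0.2041)
= 0.6334·3.0820/0.4082 = 4.78253

Final: 4.78253


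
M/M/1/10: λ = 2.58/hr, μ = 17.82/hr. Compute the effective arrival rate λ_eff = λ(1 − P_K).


ρ = 0.1448; P_K = (1−ρ)ρ^10/(1−ρ^11) = 0.000000003461
λ_eff = λ(1 − P_K) = 2.58·(1 − 0.000000003461) = 2.58·1.000000 = 2.5800 /hr

Final: 2.5800 /hr


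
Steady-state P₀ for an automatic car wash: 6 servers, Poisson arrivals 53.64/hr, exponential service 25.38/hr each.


a = λ/μ = 53.64/25.38 = 2.1135; ρ = a/c = 0.3522
Σ_{k=0}^{5} a^k/k! (terms k=0..5) = 1.00000 + 2.11348 + 2.23339 + 1.57340 + 0.83134 + 0.35140 = 8.10301
Tail: a^6/(6!(1−ρ)) = 89.12159/(720·0.6478) = 0.19109
P₀ = 1/(8.10301 + 0.19109) = 1/8.29410 = 0.120568

Final: 0.120568


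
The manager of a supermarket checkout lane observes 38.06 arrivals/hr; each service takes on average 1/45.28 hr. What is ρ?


ρ = λ/μ = 38.06/45.28 = 0.8405

Final: 0.8405


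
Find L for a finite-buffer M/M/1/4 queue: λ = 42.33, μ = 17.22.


ρ = 42.33/17.22 = 2.4582
L = ρ[1 − (K+1)ρ^K + Kρ^(K+1)] / [(1−ρ)(1−ρ^(K+1))]
Numerator: 2.4582·(1 − 5·36.514090 + 4·89.758504) = 436.238834
Denominator: (-1.4582)·(-88.758504) = 129.426599
L = 436.238834/129.426599 = 3.3706

Final: 3.3706


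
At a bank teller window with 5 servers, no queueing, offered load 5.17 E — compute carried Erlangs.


B(5,5.17) = 0.298506 (Erlang-B)
Carried load = a(1 − B) = 5.17·(1 − 0.298506) = 5.17·0.701494 = 3.6267 E

Final: 3.6267 Erlangs


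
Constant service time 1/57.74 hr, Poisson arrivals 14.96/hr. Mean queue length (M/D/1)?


ρ = 14.96/57.74 = 0.2591
M/D/1: Lq = ρ²/(2(1−ρ)) = 0.06713/(2·0.7409) = 0.04530

Final: 0.04530


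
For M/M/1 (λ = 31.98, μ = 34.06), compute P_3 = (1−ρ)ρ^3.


ρ = 31.98/34.06 = 0.9389
P_n = (1−ρ)·ρ^n = (1 − 0.9389)·0.9389^3 = 0.06107·0.827754 = 0.050550

Final: 0.050550


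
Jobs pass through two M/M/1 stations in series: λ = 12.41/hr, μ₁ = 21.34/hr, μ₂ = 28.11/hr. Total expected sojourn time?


Each node sees arrival rate λ = 12.41/hr (tandem ⇒ throughput preserved).
W₁ = 1/(μ₁−λ) = 1/(21.34−12.41) = 0.11198 hr
W₂ = 1/(μ₂−λ) = 1/(28.11−12.41) = 0.06369 hr
W_total = W₁ + W₂ = 0.11198 + 0.06369 = 0.17568 hr

Final: 0.17568 hr


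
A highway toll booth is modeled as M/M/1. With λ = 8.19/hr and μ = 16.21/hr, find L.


ρ = λ/μ = 8.19/16.21 = 0.5052
L = ρ/(1−ρ) = 0.5052/(1 − 0.5052) = 0.5052/0.4948 = 1.0212

Final: 1.0212


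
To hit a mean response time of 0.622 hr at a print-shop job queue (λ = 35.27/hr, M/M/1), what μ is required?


W = 1/(μ−λ) ⇒ μ − λ = 1/W = 1/0.622 = 1.6077
μ = λ + 1/W = 35.27 + 1.6077 = 36.8777 per hr

Final: 36.8777 /hr


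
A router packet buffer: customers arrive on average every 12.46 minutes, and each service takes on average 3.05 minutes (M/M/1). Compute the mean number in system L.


λ = 60/12.46 = 4.8154 /hr
μ = 60/3.05 = 19.6721 /hr
ρ = λ/μ = 4.8154/19.6721 = 0.2448
L = ρ/(1−ρ) = 0.2448/0.7552 = 0.3241

Final: 0.3241


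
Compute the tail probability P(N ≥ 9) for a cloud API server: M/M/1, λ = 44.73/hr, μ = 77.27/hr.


ρ = 44.73/77.27 = 0.5789
P(N ≥ n) = ρ^n = 0.5789^9 = 0.007299

Final: 0.007299


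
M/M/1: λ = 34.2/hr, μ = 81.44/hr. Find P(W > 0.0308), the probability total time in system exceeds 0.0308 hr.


W ~ Exponential(μ−λ) for M/M/1.
μ − λ = 81.44 − 34.2 = 47.2400
P(W > t) = e^{−(μ−λ)t} = e^{−1.4550} = 0.233402

Final: 0.233402


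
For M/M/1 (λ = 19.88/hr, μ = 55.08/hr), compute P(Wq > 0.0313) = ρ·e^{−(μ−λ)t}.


ρ = 19.88/55.08 = 0.3609
P(Wq > t) = ρ·e^{−(μ−λ)t} = 0.3609·e^{−1.1018}
= 0.3609·0.332286 = 0.119932

Final: 0.119932


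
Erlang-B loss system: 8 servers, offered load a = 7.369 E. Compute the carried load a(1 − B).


B(8,7.369) = 0.199989 (Erlang-B)
Carried load = a(1 − B) = 7.369·(1 − 0.199989) = 7.369·0.800011 = 5.8953 E

Final: 5.8953 Erlangs


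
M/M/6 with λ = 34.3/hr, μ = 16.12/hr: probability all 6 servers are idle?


a = λ/μ = 34.3/16.12 = 2.1278; ρ = a/c = 0.3546
Σ_{k=0}^{5} a^k/k! (terms k=0..5) = 1.00000 + 2.12779 + 2.26375 + 1.60559 + 0.85409 + 0.36347 = 8.21469
Tail: a^6/(6!(1−ρ)) = 92.80567/(720·0.6454) = 0.19973
P₀ = 1/(8.21469 + 0.19973) = 1/8.41442 = 0.118844

Final: 0.118844


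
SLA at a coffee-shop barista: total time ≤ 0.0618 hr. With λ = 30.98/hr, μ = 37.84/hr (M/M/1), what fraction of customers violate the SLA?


W ~ Exponential(μ−λ) for M/M/1.
μ − λ = 37.84 − 30.98 = 6.8600
P(W > t) = e^{−(μ−λ)t} = e^{−0.4239} = 0.654458

Final: 0.654458


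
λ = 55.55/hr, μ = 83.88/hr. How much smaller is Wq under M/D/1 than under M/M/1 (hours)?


ρ = 55.55/83.88 = 0.6623
Wq(M/M/1) = ρ/(μ−λ) = 0.6623/28.33 = 0.02338 hr
Wq(M/D/1) = ρ/(2(μ−λ)) = 0.01169 hr
Savings = 0.02338 − 0.01169 = 0.01169 hr

Final: 0.01169 hr


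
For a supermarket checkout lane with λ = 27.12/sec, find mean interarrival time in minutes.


Mean interarrival time = 1/λ = 1/27.12 second = 0.03687 second
In minutes: 0.03687 × 0.0166667 = 0.0006146 min

Final: 0.0006146 min


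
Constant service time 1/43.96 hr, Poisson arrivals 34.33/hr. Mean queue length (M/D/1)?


ρ = 34.33/43.96 = 0.7809
M/D/1: Lq = ρ²/(2(1−ρ)) = 0.6099/(2·0.2191) = 1.39198

Final: 1.39198


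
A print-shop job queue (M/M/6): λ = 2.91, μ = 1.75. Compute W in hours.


a = 1.6629; ρ = 0.2771; P₀ = 0.189506
Lq = P₀·a^c·ρ/(c!(1−ρ)²) = 0.002951
Wq = Lq/λ = 0.002951/2.91 = 0.001014 hr
W = Wq + 1/μ = 0.001014 + 0.57143 = 0.57244 hr

Final: 0.57244 hr


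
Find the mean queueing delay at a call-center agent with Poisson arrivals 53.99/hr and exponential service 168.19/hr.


ρ = 53.99/168.19 = 0.3210
Wq = ρ/(μ−λ) = 0.3210/(168.19 − 53.99) = 0.3210/114.20 = 0.002811 hr

Final: 0.002811 hr


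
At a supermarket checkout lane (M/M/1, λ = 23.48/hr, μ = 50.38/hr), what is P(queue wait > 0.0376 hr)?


ρ = 23.48/50.38 = 0.4661
P(Wq > t) = ρ·e^{−(μ−λ)t} = 0.4661·e^{−1.0114}
= 0.4661·0.363695 = 0.169503

Final: 0.169503


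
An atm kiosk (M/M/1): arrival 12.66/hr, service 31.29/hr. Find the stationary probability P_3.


ρ = 12.66/31.29 = 0.4046
P_n = (1−ρ)·ρ^n = (1 − 0.4046)·0.4046^3 = 0.5954·0.066235 = 0.039436

Final: 0.039436


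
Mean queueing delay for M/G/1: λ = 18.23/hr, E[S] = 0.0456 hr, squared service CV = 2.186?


ρ = λ·E[S] = 18.23·0.0456 = 0.8313
E[S²] = E[S]²(1+C_s²) = 0.0456²·(1+2.186) = 0.006625
Wq = λ·E[S²]/(2(1−ρ)) = 18.23·0.006625/(2·0.1687) = 0.35792 hr

Final: 0.35792 hr


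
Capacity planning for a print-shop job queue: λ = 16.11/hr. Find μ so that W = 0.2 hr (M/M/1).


W = 1/(μ−λ) ⇒ μ − λ = 1/W = 1/0.2 = 5.0000
μ = λ + 1/W = 16.11 + 5.0000 = 21.1100 per hr

Final: 21.1100 /hr


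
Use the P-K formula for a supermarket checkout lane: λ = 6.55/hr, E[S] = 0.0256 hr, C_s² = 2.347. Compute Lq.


ρ = λ·E[S] = 6.55·0.0256 = 0.1677
Lq = ρ²(1+C_s²)/(2(1−ρ)) = 0.02812·(1+2.347)/(2·0.8323)
= 0.02812·3.3470/1.6646 = 0.05653

Final: 0.05653


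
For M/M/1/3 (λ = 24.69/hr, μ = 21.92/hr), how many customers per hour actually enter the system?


ρ = 1.1264; P_K = (1−ρ)ρ^3/(1−ρ^4) = 0.296227
λ_eff = λ(1 − P_K) = 24.69·(1 − 0.296227) = 24.69·0.703773 = 17.3762 /hr

Final: 17.3762 /hr


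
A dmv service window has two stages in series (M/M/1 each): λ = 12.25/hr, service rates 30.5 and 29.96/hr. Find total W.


Each node sees arrival rate λ = 12.25/hr (tandem ⇒ throughput preserved).
W₁ = 1/(μ₁−λ) = 1/(30.5−12.25) = 0.05479 hr
W₂ = 1/(μ₂−λ) = 1/(29.96−12.25) = 0.05647 hr
W_total = W₁ + W₂ = 0.05479 + 0.05647 = 0.11126 hr

Final: 0.11126 hr


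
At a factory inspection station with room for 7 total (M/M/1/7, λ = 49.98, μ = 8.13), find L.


ρ = 49.98/8.13 = 6.1476
L = ρ[1 − (K+1)ρ^K + Kρ^(K+1)] / [(1−ρ)(1−ρ^(K+1))]
Numerator: 6.1476·(1 − 8·331848.564538 + 7·2040072.725167) = 71470303.021169
Denominator: (-5.1476)·(-2040071.725167) = 10501476.223646
L = 71470303.021169/10501476.223646 = 6.8057

Final: 6.8057


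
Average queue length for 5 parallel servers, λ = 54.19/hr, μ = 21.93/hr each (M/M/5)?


a = λ/μ = 2.4710; ρ = a/5 = 0.4942
P₀ = 0.082575
Lq = P₀·a^c·ρ / (c!·(1−ρ)²) = 0.082575·92.13032·0.4942/(120·0.25582)
= 0.12247

Final: 0.12247


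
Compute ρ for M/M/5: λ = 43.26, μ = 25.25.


ρ = λ/(cμ) = 43.26/(5·25.25) = 43.26/126.25 = 0.3427

Final: 0.3427


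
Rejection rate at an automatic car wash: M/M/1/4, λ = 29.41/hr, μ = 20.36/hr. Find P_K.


ρ = λ/μ = 29.41/20.36 = 1.4445
P_K = (1−ρ)ρ^K/(1−ρ^(K+1)) = (-0.4445·4.353805)/(1 − 6.289067)
= -1.935262/-5.289067 = 0.365899

Final: 0.365899


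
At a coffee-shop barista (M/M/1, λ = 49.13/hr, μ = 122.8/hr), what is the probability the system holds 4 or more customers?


ρ = 49.13/122.8 = 0.4001
P(N ≥ n) = ρ^n = 0.4001^4 = 0.025621

Final: 0.025621


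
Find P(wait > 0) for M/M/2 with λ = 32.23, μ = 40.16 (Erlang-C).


a = λ/μ = 0.8025; ρ = a/2 = 0.4013
P₀ = 0.427277 (from M/M/c formula)
C(c,a) = [a^c/(c!(1−ρ))]·P₀ = [0.64407/(2·0.5987)]·0.427277
= 0.53786·0.427277 = 0.229817

Final: 0.229817


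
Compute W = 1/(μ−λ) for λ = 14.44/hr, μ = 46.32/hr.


W = 1/(μ−λ) = 1/(46.32 − 14.44) = 1/31.88 = 0.03137 hr

Final: 0.03137 hr


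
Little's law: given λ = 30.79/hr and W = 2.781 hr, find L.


L = λW = 30.79·2.781 = 85.6270

Final: 85.6270


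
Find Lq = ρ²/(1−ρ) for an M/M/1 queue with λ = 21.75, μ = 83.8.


ρ = 21.75/83.8 = 0.2595
Lq = ρ²/(1−ρ) = 0.06736/0.7405 = 0.09098

Final: 0.09098


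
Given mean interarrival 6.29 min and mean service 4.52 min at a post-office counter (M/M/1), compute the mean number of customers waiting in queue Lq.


λ = 60/6.29 = 9.5390 /hr
μ = 60/4.52 = 13.2743 /hr
ρ = λ/μ = 9.5390/13.2743 = 0.7186
Lq = ρ²/(1−ρ) = 0.5164/0.2814 = 1.8351

Final: 1.8351


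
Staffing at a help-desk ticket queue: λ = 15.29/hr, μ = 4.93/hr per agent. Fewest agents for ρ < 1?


Stability requires cμ > λ ⇔ c > λ/μ.
λ/μ = 15.29/4.93 = 3.1014
Minimum integer c = ⌊3.1014⌋ + 1 = 4
Check: 4·4.93 = 19.72 > 15.29, while 3·4.93 = 14.79 ≤ 15.29

Final: 4 servers


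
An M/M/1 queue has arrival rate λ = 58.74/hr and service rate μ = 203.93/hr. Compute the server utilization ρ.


ρ = λ/μ = 58.74/203.93 = 0.2880

Final: 0.2880


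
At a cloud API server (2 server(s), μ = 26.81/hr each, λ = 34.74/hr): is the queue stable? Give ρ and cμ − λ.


Total capacity cμ = 2·26.81 = 53.62/hr
ρ = λ/(cμ) = 34.74/53.62 = 0.6479
Stable ⇔ ρ < 1: YES
Spare capacity = cμ − λ = 53.62 − 34.74 = 18.88/hr

Final: ρ = 0.6479; stable; margin = 18.88/hr


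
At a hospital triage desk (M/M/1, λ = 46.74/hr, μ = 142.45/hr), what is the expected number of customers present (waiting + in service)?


ρ = λ/μ = 46.74/142.45 = 0.3281
L = ρ/(1−ρ) = 0.3281/(1 − 0.3281) = 0.3281/0.6719 = 0.4884

Final: 0.4884


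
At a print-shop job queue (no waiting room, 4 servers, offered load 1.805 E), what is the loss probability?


B(c,a) = (a^c/c!) / Σ_{k=0}^{c} a^k/k!
a^4/4! = 0.442280
Σ terms (k=0..4): 1.00000 + 1.80500 + 1.62901 + 0.98012 + 0.44228 = 5.856415
B = 0.442280/5.856415 = 0.075521

Final: 0.075521


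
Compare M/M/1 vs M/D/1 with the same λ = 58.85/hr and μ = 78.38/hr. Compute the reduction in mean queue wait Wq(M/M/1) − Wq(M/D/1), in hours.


ρ = 58.85/78.38 = 0.7508
Wq(M/M/1) = ρ/(μ−λ) = 0.7508/19.53 = 0.03844 hr
Wq(M/D/1) = ρ/(2(μ−λ)) = 0.01922 hr
Savings = 0.03844 − 0.01922 = 0.01922 hr

Final: 0.01922 hr


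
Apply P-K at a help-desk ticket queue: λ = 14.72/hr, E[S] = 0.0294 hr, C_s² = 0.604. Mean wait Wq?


ρ = λ·E[S] = 14.72·0.0294 = 0.4328
E[S²] = E[S]²(1+C_s²) = 0.0294²·(1+0.604) = 0.001386
Wq = λ·E[S²]/(2(1−ρ)) = 14.72·0.001386/(2·0.5672) = 0.01799 hr

Final: 0.01799 hr


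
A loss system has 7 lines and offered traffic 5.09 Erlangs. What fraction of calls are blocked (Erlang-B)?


B(c,a) = (a^c/c!) / Σ_{k=0}^{c} a^k/k!
a^7/7! = 17.562807
Σ terms (k=0..7): 1.00000 + 5.09000 + 12.95405 + 21.97870 + 27.96790 + 28.47132 + 24.15317 + 17.56281 = 139.177962
B = 17.562807/139.177962 = 0.126190

Final: 0.126190


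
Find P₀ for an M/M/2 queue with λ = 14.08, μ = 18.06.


a = λ/μ = 14.08/18.06 = 0.7796; ρ = a/c = 0.3898
Σ_{k=0}^{1} a^k/k! (terms k=0..1) = 1.00000 + 0.77962 = 1.77962
Tail: a^2/(2!(1−ρ)) = 0.60781/(2·0.6102) = 0.49805
P₀ = 1/(1.77962 + 0.49805) = 1/2.27768 = 0.439044

Final: 0.439044


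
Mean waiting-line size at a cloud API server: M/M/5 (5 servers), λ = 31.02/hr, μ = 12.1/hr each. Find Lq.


a = λ/μ = 2.5636; ρ = a/5 = 0.5127
P₀ = 0.074898
Lq = P₀·a^c·ρ / (c!·(1−ρ)²) = 0.074898·110.73429·0.5127/(120·0.23743)
= 0.14925

Final: 0.14925


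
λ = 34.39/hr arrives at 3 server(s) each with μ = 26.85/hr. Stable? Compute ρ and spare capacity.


Total capacity cμ = 3·26.85 = 80.55/hr
ρ = λ/(cμ) = 34.39/80.55 = 0.4269
Stable ⇔ ρ < 1: YES
Spare capacity = cμ − λ = 80.55 − 34.39 = 46.16/hr

Final: ρ = 0.4269; stable; margin = 46.16/hr


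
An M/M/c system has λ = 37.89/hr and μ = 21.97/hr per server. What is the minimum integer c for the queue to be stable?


Stability requires cμ > λ ⇔ c > λ/μ.
λ/μ = 37.89/21.97 = 1.7246
Minimum integer c = ⌊1.7246⌋ + 1 = 2
Check: 2·21.97 = 43.94 > 37.89, while 1·21.97 = 21.97 ≤ 37.89

Final: 2 servers


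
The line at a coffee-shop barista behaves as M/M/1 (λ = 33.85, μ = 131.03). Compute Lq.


ρ = 33.85/131.03 = 0.2583
Lq = ρ²/(1−ρ) = 0.06674/0.7417 = 0.08998

Final: 0.08998


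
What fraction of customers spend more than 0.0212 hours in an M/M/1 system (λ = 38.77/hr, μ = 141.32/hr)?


W ~ Exponential(μ−λ) for M/M/1.
μ − λ = 141.32 − 38.77 = 102.5500
P(W > t) = e^{−(μ−λ)t} = e^{−2.1741} = 0.113715

Final: 0.113715


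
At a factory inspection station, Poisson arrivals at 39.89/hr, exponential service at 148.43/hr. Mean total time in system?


W = 1/(μ−λ) = 1/(148.43 − 39.89) = 1/108.54 = 0.009213 hr

Final: 0.009213 hr


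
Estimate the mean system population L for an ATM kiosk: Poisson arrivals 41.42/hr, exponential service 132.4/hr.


ρ = λ/μ = 41.42/132.4 = 0.3128
L = ρ/(1−ρ) = 0.3128/(1 − 0.3128) = 0.3128/0.6872 = 0.4553

Final: 0.4553


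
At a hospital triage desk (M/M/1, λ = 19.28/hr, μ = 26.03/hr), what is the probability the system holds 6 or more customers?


ρ = 19.28/26.03 = 0.7407
P(N ≥ n) = ρ^n = 0.7407^6 = 0.165119

Final: 0.165119


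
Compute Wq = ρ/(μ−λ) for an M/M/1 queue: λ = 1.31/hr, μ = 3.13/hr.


ρ = 1.31/3.13 = 0.4185
Wq = ρ/(μ−λ) = 0.4185/(3.13 − 1.31) = 0.4185/1.82 = 0.2300 hr

Final: 0.2300 hr


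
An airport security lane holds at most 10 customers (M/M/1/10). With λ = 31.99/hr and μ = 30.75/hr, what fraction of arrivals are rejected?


ρ = λ/μ = 31.99/30.75 = 1.0403
P_K = (1−ρ)ρ^K/(1−ρ^(K+1)) = (-0.04033·1.484879)/(1 − 1.544758)
= -0.059878/-0.544758 = 0.109917

Final: 0.109917


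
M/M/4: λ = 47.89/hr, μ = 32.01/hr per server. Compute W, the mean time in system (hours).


a = 1.4961; ρ = 0.3740; P₀ = 0.221885
Lq = P₀·a^c·ρ/(c!(1−ρ)²) = 0.04421
Wq = Lq/λ = 0.04421/47.89 = 0.0009232 hr
W = Wq + 1/μ = 0.0009232 + 0.03124 = 0.03216 hr

Final: 0.03216 hr


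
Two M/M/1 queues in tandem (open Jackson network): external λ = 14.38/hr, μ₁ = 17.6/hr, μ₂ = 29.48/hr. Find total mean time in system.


Each node sees arrival rate λ = 14.38/hr (tandem ⇒ throughput preserved).
W₁ = 1/(μ₁−λ) = 1/(17.6−14.38) = 0.31056 hr
W₂ = 1/(μ₂−λ) = 1/(29.48−14.38) = 0.06623 hr
W_total = W₁ + W₂ = 0.31056 + 0.06623 = 0.37678 hr

Final: 0.37678 hr


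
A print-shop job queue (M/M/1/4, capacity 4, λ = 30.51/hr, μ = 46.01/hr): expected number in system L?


ρ = 30.51/46.01 = 0.6631
L = ρ[1 − (K+1)ρ^K + Kρ^(K+1)] / [(1−ρ)(1−ρ^(K+1))]
Numerator: 0.6631·(1 − 5·0.193357 + 4·0.128218) = 0.362120
Denominator: (0.3369)·(0.871782) = 0.293689
L = 0.362120/0.293689 = 1.2330

Final: 1.2330


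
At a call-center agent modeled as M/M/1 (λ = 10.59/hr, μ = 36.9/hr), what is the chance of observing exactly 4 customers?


ρ = 10.59/36.9 = 0.2870
P_n = (1−ρ)·ρ^n = (1 − 0.2870)·0.2870^4 = 0.7130·0.006784 = 0.004837

Final: 0.004837


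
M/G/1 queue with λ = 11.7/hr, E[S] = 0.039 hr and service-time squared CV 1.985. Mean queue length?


ρ = λ·E[S] = 11.7·0.039 = 0.4563
Lq = ρ²(1+C_s²)/(2(1−ρ)) = 0.2082·(1+1.985)/(2·0.5437)
= 0.2082·2.9850/1.0874 = 0.57155

Final: 0.57155


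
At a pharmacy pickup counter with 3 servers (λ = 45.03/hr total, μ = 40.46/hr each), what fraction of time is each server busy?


ρ = λ/(cμ) = 45.03/(3·40.46) = 45.03/121.38 = 0.3710

Final: 0.3710


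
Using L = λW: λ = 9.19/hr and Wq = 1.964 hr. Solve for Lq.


Lq = λWq = 9.19·1.964 = 18.0492

Final: 18.0492


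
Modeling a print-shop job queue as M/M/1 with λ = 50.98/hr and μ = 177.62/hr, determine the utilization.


ρ = λ/μ = 50.98/177.62 = 0.2870

Final: 0.2870


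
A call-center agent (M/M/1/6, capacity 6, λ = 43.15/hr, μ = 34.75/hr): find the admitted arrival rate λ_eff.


ρ = 1.2417; P_K = (1−ρ)ρ^6/(1−ρ^7) = 0.249479
λ_eff = λ(1 − P_K) = 43.15·(1 − 0.249479) = 43.15·0.750521 = 32.3850 /hr

Final: 32.3850 /hr


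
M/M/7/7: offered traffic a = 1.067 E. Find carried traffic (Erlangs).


B(7,1.067) = 0.0001075 (Erlang-B)
Carried load = a(1 − B) = 1.067·(1 − 0.0001075) = 1.067·0.999893 = 1.0669 E

Final: 1.0669 Erlangs


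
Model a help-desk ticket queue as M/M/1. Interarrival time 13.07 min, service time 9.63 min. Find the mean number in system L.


λ = 60/13.07 = 4.5907 /hr
μ = 60/9.63 = 6.2305 /hr
ρ = λ/μ = 4.5907/6.2305 = 0.7368
L = ρ/(1−ρ) = 0.7368/0.2632 = 2.7994

Final: 2.7994


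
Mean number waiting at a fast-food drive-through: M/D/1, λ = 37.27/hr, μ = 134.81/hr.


ρ = 37.27/134.81 = 0.2765
M/D/1: Lq = ρ²/(2(1−ρ)) = 0.07643/(2·0.7235) = 0.05282

Final: 0.05282


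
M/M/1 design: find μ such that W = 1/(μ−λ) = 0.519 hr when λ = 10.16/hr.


W = 1/(μ−λ) ⇒ μ − λ = 1/W = 1/0.519 = 1.9268
μ = λ + 1/W = 10.16 + 1.9268 = 12.0868 per hr

Final: 12.0868 /hr


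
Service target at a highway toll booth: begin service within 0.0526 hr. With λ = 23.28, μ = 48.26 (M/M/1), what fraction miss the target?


ρ = 23.28/48.26 = 0.4824
P(Wq > t) = ρ·e^{−(μ−λ)t} = 0.4824·e^{−1.3139}
= 0.4824·0.268757 = 0.129645

Final: 0.129645


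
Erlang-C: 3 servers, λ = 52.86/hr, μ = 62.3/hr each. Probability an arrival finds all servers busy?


a = λ/μ = 0.8485; ρ = a/3 = 0.2828
P₀ = 0.425463 (from M/M/c formula)
C(c,a) = [a^c/(c!(1−ρ))]·P₀ = [0.61083/(6·0.7172)]·0.425463
= 0.14195·0.425463 = 0.060395

Final: 0.060395


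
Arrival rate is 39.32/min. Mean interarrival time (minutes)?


Mean interarrival time = 1/λ = 1/39.32 minute = 0.02543 minute
In minutes: 0.02543 × 1 = 0.02543 min

Final: 0.02543 min


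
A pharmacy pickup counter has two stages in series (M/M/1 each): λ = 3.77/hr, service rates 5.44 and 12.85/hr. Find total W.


Each node sees arrival rate λ = 3.77/hr (tandem ⇒ throughput preserved).
W₁ = 1/(μ₁−λ) = 1/(5.44−3.77) = 0.59880 hr
W₂ = 1/(μ₂−λ) = 1/(12.85−3.77) = 0.11013 hr
W_total = W₁ + W₂ = 0.59880 + 0.11013 = 0.70893 hr

Final: 0.70893 hr
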